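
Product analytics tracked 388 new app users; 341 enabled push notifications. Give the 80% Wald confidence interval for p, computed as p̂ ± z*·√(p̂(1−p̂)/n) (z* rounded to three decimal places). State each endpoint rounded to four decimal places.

p̂ = 341/388 = 0.87887.
Standard error of p̂: √(0.106461/388) = √0.000274383 = 0.016565.
The 80% critical value is z* = 1.282.
Margin = 1.282·0.016565 = 0.02124.
Interval: 0.87887 ± 0.02124 → (0.8576, 0.9001).

(0.8576, 0.9001)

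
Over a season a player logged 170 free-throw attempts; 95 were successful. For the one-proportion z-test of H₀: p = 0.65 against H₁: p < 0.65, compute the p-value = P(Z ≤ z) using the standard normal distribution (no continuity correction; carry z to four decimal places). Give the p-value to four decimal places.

p-value = 0.0063

p̂ = 95/170 = 0.55882.
Under H₀, SE = √(p₀(1−p₀)/n) = √(0.65·0.35/170) = √0.001338235 = 0.036582.
Test statistic (full precision, shown to 4 dp): z = (95/170 − 0.65)/SE₀ ≈ -2.4924.
From the standard normal, P(Z ≤ z) = 0.0063.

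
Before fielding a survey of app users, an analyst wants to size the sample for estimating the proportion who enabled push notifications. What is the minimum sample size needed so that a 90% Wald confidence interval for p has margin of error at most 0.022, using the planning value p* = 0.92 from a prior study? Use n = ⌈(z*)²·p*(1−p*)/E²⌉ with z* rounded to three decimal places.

n = 412

For 90% confidence, z* = 1.645.
p*(1−p*) = 0.0736.
Required n before rounding: 2.706025 × 0.0736 / 0.022² = 411.495.
Rounding up, n = 412.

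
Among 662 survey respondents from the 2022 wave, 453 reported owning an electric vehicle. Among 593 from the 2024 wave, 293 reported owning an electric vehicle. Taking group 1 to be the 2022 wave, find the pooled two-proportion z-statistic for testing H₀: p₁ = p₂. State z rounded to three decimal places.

Sample proportions: p̂₁ = 453/662 = 0.68429 and p̂₂ = 293/593 = 0.49410.
Pooled p̂ = (453+293)/(662+593) = 746/1255 = 0.59442.
SE = √[p̂(1−p̂)(1/n₁+1/n₂)] = √[0.59442·0.40558·(1/662+1/593)] ≈ 0.027762.
z = (p̂₁ − p̂₂)/SE = (0.68429 − 0.49410)/0.027762 = 0.19019/0.027762 = 6.851.

z = 6.851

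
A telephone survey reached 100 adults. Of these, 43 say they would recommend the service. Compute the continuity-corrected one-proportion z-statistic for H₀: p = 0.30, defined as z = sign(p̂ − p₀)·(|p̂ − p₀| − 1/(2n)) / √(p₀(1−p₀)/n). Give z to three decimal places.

p̂ = 43/100 = 0.43000. p̂ − p₀ = 0.130000.
Continuity correction 1/(2n) = 1/200 = 0.005000.
Corrected numerator: |0.130000| − 0.005000 = 0.125000.
Under H₀, SE = √(p₀(1−p₀)/n) = √(0.30·0.70/100) = √0.002100000 = 0.045826.
z = (+)0.125000/0.045826 = 2.728.

z = 2.728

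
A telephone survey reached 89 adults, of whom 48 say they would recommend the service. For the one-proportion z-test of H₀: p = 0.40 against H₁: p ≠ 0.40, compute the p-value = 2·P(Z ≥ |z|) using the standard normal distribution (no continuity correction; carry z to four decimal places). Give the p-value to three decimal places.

The sample proportion is 48/89 = 0.53933.
Null standard error: √(0.40·0.60/89) = √0.002696629 = 0.051929.
Test statistic (full precision, shown to 4 dp): z = (48/89 − 0.40)/SE₀ ≈ 2.6830.
From the standard normal, 2·P(Z ≥ |z|) = 0.007.

p-value = 0.007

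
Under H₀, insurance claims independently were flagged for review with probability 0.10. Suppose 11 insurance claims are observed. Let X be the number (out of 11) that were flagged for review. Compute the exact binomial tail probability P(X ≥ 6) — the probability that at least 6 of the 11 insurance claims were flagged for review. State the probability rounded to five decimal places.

X is binomial with n = 11 and p = 0.10.
P(X ≥ 6) = Σ_{j=6}^{11} C(11,j)·0.10^j·0.90^{11−j}.
= 0.000273 + 0.000022 + 0.000001 + 0.000000 + 0.000000 + 0.000000 = 0.00030.

P = 0.00030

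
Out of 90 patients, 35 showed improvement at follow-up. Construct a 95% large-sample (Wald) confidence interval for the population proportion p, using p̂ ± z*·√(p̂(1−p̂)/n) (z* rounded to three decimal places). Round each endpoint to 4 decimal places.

Sample proportion p̂ = 35/90 = 0.38889.
SE = √(p̂(1−p̂)/n) = √(0.237654/90) = 0.051387.
For 95% confidence, z* = 1.960.
Margin of error: 1.960 × 0.051387 = 0.10072.
Interval: 0.38889 ± 0.10072 → (0.2882, 0.4896).

(0.2882, 0.4896)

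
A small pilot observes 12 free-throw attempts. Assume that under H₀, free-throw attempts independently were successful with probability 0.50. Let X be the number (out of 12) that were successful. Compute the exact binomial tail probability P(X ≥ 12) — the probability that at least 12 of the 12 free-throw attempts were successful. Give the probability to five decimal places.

X is binomial with n = 12 and p = 0.50.
P(X ≥ 12) = C(12,12)·0.50^12·0.50^0.
= 0.000244 = 0.00024.

P = 0.00024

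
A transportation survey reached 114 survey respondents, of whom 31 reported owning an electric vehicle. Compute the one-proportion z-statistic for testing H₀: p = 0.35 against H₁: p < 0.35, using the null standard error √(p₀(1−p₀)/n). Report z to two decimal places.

z = -1.75

p̂ = 31/114 = 0.27193.
SE₀ = √(0.35·0.65/114) = 0.044672.
z = (0.27193 − 0.35)/0.044672 = -0.07807/0.044672 = -1.75.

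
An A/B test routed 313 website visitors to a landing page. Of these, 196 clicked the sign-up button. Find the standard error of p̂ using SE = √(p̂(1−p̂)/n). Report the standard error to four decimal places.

p̂ = 196/313 = 0.62620.
p̂(1−p̂) = 0.62620·0.37380 = 0.234074.
Dividing by n and taking the root: √0.000747840 = 0.0273.

SE = 0.0273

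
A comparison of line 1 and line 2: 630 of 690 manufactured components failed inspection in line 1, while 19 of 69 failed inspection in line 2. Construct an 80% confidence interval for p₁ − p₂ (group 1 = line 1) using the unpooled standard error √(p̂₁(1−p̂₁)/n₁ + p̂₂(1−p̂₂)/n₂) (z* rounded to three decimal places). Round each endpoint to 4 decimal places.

p̂₁ = 0.91304, p̂₂ = 0.27536, so the observed difference is 0.63768.
Unpooled SE = √(p̂₁(1−p̂₁)/n₁ + p̂₂(1−p̂₂)/n₂) = √(0.000115065 + 0.002891854) = 0.054835.
The 80% critical value is z* = 1.282. Margin = 1.282·0.054835 = 0.07030.
So the interval runs from 0.5674 to 0.7080.

(0.5674, 0.7080)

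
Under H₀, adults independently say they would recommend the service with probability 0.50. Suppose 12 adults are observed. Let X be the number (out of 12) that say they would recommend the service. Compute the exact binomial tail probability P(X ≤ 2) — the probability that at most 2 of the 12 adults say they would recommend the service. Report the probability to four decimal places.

P = 0.0193

X is binomial with n = 12 and p = 0.50.
P(X ≤ 2) = C(12,0)·0.50^0·0.50^12 + C(12,1)·0.50^1·0.50^11 + C(12,2)·0.50^2·0.50^10.
= 0.000244 + 0.002930 + 0.016113 = 0.0193.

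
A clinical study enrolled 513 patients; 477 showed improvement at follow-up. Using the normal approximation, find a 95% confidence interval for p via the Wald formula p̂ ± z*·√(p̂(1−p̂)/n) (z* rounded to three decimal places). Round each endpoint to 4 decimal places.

Sample proportion p̂ = 477/513 = 0.92982.
Standard error of p̂: √(0.065251/513) = √0.000127195 = 0.011278.
z* = 1.960 at the 95% level.
Margin = 1.960·0.011278 = 0.02210.
CI: 0.92982 ± 0.02210 = (0.9077, 0.9519).

(0.9077, 0.9519)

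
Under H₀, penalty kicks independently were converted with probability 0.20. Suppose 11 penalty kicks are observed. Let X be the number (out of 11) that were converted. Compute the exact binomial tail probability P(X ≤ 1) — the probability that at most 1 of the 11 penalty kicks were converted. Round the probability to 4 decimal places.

P = 0.3221

X ~ Binomial(n=11, p=0.20).
P(X ≤ 1) = C(11,0)·0.20^0·0.80^11 + C(11,1)·0.20^1·0.80^10.
= 0.085899 + 0.236223 = 0.3221.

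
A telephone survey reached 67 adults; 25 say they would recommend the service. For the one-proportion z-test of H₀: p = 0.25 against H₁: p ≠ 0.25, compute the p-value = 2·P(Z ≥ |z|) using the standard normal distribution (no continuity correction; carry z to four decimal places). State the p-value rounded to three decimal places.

p-value = 0.020

The sample proportion is 25/67 = 0.37313.
Null standard error: √(0.25·0.75/67) = √0.002798507 = 0.052901.
z = (p̂ − p₀)/SE = (25/67 − 0.25)/0.052901 ≈ 2.3276.
From the standard normal, 2·P(Z ≥ |z|) = 0.020.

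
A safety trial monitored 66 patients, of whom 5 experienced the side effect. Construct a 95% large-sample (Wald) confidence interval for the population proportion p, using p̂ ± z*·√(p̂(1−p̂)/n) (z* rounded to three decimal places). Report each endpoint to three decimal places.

p̂ = 5/66 = 0.07576.
SE(p̂) = √(0.07576·0.92424/66) = 0.032571.
z* = 1.960 at the 95% level.
Margin of error: 1.960 × 0.032571 = 0.06384.
So the interval runs from 0.012 to 0.140.

(0.012, 0.140)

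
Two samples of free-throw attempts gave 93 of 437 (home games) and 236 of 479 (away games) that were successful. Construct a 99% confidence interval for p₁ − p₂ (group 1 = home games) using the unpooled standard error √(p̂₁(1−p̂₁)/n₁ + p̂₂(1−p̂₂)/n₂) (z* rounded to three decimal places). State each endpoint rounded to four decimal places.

(-0.3574, -0.2024)

p̂₁ = 0.21281, p̂₂ = 0.49269, so the observed difference is -0.27988.
Unpooled SE = √(p̂₁(1−p̂₁)/n₁ + p̂₂(1−p̂₂)/n₂) = √(0.000383351 + 0.000521809) = 0.030086.
For 99% confidence, z* = 2.576. Margin = 2.576·0.030086 = 0.07750.
CI: -0.27988 ± 0.07750 = (-0.3574, -0.2024).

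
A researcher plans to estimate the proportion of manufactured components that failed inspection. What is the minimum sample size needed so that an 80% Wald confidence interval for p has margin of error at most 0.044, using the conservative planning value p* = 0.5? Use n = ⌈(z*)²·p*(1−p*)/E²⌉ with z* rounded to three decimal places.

n = 213

z* = 1.282 at the 80% level.
p*(1−p*) = 0.2500.
Required n before rounding: 1.643524 × 0.2500 / 0.044² = 212.232.
⌈212.232⌉ = 213.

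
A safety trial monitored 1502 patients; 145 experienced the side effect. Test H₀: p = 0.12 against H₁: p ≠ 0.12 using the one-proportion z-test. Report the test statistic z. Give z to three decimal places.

The sample proportion is 145/1502 = 0.09654.
Null standard error: √(0.12·0.88/1502) = √0.000070306 = 0.008385.
Test statistic: z = -0.02346/0.008385 = -2.798.

z = -2.798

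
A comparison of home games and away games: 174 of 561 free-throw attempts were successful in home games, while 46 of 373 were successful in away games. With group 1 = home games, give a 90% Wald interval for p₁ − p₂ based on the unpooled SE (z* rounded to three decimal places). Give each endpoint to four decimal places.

p̂₁ = 0.31016, p̂₂ = 0.12332, so the observed difference is 0.18684.
Unpooled SE = √(p̂₁(1−p̂₁)/n₁ + p̂₂(1−p̂₂)/n₂) = √(0.000381392 + 0.000289854) = 0.025908.
The 90% critical value is z* = 1.645. Margin of error = 0.04262.
So the interval runs from 0.1442 to 0.2295.

(0.1442, 0.2295)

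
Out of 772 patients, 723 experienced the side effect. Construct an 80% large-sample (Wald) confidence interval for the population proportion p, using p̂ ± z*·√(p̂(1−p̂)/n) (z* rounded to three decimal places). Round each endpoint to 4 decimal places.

(0.9253, 0.9478)

The sample proportion is 723/772 = 0.93653.
Standard error of p̂: √(0.059443/772) = √0.000076999 = 0.008775.
z* = 1.282 at the 80% level.
Margin = 1.282·0.008775 = 0.01125.
So the interval runs from 0.9253 to 0.9478.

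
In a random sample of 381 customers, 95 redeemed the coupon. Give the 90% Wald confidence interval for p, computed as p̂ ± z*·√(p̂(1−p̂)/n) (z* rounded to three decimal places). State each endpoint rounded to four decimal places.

Sample proportion p̂ = 95/381 = 0.24934.
SE = √(p̂(1−p̂)/n) = √(0.187171/381) = 0.022164.
z* = 1.645 at the 90% level.
Margin = 1.645·0.022164 = 0.03646.
So the interval runs from 0.2129 to 0.2858.

(0.2129, 0.2858)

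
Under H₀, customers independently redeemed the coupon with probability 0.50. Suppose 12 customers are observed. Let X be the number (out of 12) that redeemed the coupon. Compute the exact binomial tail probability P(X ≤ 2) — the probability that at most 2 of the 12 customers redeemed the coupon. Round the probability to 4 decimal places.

P = 0.0193

X ~ Binomial(n=12, p=0.50).
P(X ≤ 2) = C(12,0)·0.50^0·0.50^12 + C(12,1)·0.50^1·0.50^11 + C(12,2)·0.50^2·0.50^10.
= 0.000244 + 0.002930 + 0.016113 = 0.0193.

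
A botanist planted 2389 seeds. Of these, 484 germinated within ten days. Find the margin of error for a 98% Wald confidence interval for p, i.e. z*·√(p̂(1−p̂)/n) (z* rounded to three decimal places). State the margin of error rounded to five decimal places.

The sample proportion is 484/2389 = 0.20260.
SE(p̂) = √(0.20260·0.79740/2389) = 0.008223.
For 98% confidence, z* = 2.326.
Margin of error = z*·SE = 2.326 × 0.008223 = 0.01913.

ME = 0.01913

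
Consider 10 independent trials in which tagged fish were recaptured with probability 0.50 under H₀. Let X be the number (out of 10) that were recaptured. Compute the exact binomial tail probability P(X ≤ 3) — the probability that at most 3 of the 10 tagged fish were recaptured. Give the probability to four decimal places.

X is binomial with n = 10 and p = 0.50.
P(X ≤ 3) = C(10,0)·0.50^0·0.50^10 + C(10,1)·0.50^1·0.50^9 + C(10,2)·0.50^2·0.50^8 + C(10,3)·0.50^3·0.50^7.
= 0.000977 + 0.009766 + 0.043945 + 0.117188 = 0.1719.

P = 0.1719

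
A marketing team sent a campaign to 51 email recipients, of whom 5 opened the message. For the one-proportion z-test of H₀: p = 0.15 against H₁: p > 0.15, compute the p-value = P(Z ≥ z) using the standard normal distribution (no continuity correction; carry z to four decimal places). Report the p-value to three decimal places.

With x = 5 successes in n = 51, p̂ = 0.09804.
Under H₀, SE = √(p₀(1−p₀)/n) = √(0.15·0.85/51) = √0.002500000 = 0.050000.
z = (p̂ − p₀)/SE = (5/51 − 0.15)/0.050000 ≈ -1.0392.
From the standard normal, P(Z ≥ z) = 0.851.

p-value = 0.851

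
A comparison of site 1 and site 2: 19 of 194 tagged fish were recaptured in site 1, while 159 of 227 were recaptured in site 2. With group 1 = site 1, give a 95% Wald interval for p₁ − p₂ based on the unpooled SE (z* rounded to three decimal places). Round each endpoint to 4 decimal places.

(-0.6753, -0.5297)

p̂₁ = 19/194 = 0.09794, p̂₂ = 159/227 = 0.70044; p̂₁ − p̂₂ = -0.60250.
SE = √(0.000455393 + 0.000924333) = √0.001379726 = 0.037145.
For 95% confidence, z* = 1.960. Margin of error = 0.07280.
So the interval runs from -0.6753 to -0.5297.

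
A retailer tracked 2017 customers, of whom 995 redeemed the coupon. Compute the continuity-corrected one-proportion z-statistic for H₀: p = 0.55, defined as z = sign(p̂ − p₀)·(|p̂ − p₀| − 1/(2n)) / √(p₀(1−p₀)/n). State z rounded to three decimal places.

z = -5.096

With x = 995 successes in n = 2017, p̂ = 0.49331. p̂ − p₀ = -0.056693.
1/(2n) = 0.000248.
Corrected numerator: |-0.056693| − 0.000248 = 0.056445.
Under H₀, SE = √(p₀(1−p₀)/n) = √(0.55·0.45/2017) = √0.000122707 = 0.011077.
z = −0.056445/0.011077 = -5.096.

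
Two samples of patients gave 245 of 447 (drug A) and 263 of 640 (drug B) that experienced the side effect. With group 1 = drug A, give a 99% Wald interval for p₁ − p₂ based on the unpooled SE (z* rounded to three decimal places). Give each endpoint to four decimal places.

(0.0585, 0.2158)

p̂₁ = 0.54810, p̂₂ = 0.41094, so the observed difference is 0.13716.
Unpooled SE = √(p̂₁(1−p̂₁)/n₁ + p̂₂(1−p̂₂)/n₂) = √(0.000554109 + 0.000378231) = 0.030534.
For 99% confidence, z* = 2.576. Margin = 2.576·0.030534 = 0.07866.
CI: 0.13716 ± 0.07866 = (0.0585, 0.2158).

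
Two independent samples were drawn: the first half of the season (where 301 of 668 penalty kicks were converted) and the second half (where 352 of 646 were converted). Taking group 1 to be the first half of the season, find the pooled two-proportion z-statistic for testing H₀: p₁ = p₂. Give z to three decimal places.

z = -3.418

p̂₁ = 301/668 = 0.45060, p̂₂ = 352/646 = 0.54489.
Pooling: p̂ = 653/1314 = 0.49696.
SE = √[p̂(1−p̂)(1/n₁+1/n₂)] = √[0.49696·0.50304·(1/668+1/646)] ≈ 0.027590.
z = (p̂₁ − p̂₂)/SE = (0.45060 − 0.54489)/0.027590 = -0.09429/0.027590 = -3.418.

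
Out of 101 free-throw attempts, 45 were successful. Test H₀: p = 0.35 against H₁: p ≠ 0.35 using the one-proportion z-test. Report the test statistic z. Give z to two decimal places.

z = 2.01

The sample proportion is 45/101 = 0.44554.
SE₀ = √(0.35·0.65/101) = 0.047460.
z = (0.44554 − 0.35)/0.047460 = 0.09554/0.047460 = 2.01.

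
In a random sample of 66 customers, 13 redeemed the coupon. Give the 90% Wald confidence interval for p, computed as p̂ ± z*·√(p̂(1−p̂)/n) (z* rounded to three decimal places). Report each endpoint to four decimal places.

The sample proportion is 13/66 = 0.19697.
SE(p̂) = √(0.19697·0.80303/66) = 0.048955.
For 90% confidence, z* = 1.645.
Margin of error: 1.645 × 0.048955 = 0.08053.
So the interval runs from 0.1164 to 0.2775.

(0.1164, 0.2775)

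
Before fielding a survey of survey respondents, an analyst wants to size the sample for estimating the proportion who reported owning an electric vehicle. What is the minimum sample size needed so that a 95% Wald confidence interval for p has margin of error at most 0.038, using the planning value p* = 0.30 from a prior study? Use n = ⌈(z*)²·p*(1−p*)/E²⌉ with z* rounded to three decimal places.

The 95% critical value is z* = 1.960.
p*(1−p*) = 0.30·0.70 = 0.2100.
Required n before rounding: 3.841600 × 0.2100 / 0.038² = 558.681.
Rounding up, n = 559.

n = 559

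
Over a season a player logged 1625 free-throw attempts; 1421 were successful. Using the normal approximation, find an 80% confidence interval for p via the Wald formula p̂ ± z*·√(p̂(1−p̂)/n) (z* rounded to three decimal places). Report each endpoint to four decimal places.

(0.8639, 0.8850)

p̂ = 1421/1625 = 0.87446.
SE = √(p̂(1−p̂)/n) = √(0.109779/1625) = 0.008219.
The 80% critical value is z* = 1.282.
Margin = 1.282·0.008219 = 0.01054.
So the interval runs from 0.8639 to 0.8850.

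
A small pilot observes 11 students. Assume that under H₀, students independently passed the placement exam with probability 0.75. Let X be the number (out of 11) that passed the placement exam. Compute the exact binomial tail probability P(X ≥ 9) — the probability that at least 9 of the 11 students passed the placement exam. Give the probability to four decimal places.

P = 0.4552

X is binomial with n = 11 and p = 0.75.
P(X ≥ 9) = C(11,9)·0.75^9·0.25^2 + C(11,10)·0.75^10·0.25^1 + C(11,11)·0.75^11·0.25^0.
= 0.258104 + 0.154862 + 0.042235 = 0.4552.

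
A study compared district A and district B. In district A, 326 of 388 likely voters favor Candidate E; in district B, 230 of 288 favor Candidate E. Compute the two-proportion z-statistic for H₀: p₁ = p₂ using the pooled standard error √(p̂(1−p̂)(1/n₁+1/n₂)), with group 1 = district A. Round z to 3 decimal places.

z = 1.400

Sample proportions: p̂₁ = 326/388 = 0.84021 and p̂₂ = 230/288 = 0.79861.
Pooling: p̂ = 556/676 = 0.82249.
Pooled SE = √[0.1460033·0.00604954] ≈ 0.029720.
z = 0.04160/0.029720 = 1.400.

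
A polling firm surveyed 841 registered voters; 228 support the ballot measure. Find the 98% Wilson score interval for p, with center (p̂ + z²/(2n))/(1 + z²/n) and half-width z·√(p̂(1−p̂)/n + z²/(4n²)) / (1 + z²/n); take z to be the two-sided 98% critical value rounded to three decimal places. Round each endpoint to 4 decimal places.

(0.2370, 0.3081)

p̂ = 228/841 = 0.27111; z = 2.326, so z² = 5.410276.
Denominator 1 + z²/n = 1 + 5.410276/841 = 1.006433.
Center = (0.27111 + 0.003217)/1.006433 = 0.27257.
Radicand: p̂(1−p̂)/n + z²/(4n²) = 0.000234967 + 0.000001912 = 0.000236879.
Half-width = 2.326·√0.000236879/1.006433 = 0.03557.
CI: 0.27257 ± 0.03557 = (0.2370, 0.3081).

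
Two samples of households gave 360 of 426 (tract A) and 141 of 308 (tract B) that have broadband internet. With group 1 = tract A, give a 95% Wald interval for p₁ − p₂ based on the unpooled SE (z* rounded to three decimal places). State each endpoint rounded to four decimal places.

p̂₁ = 0.84507, p̂₂ = 0.45779, so the observed difference is 0.38728.
SE = √(0.000307339 + 0.000805904) = √0.001113243 = 0.033365.
z* = 1.960 at the 95% level. Margin = 1.960·0.033365 = 0.06540.
CI: 0.38728 ± 0.06540 = (0.3219, 0.4527).

(0.3219, 0.4527)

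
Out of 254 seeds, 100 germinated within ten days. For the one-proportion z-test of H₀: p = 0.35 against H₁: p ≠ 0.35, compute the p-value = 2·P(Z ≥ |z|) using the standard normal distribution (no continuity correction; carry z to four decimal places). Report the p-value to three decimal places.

p-value = 0.144

p̂ = 100/254 = 0.39370.
Null standard error: √(0.35·0.65/254) = √0.000895669 = 0.029928.
Test statistic (full precision, shown to 4 dp): z = (100/254 − 0.35)/SE₀ ≈ 1.4602.
p-value = 2·P(Z ≥ |z|) with z = 1.4602 → 0.144.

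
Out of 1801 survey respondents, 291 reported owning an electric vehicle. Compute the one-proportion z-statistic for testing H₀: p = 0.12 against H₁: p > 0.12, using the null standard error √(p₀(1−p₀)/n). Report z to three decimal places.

The sample proportion is 291/1801 = 0.16158.
Null standard error: √(0.12·0.88/1801) = √0.000058634 = 0.007657.
Test statistic: z = 0.04158/0.007657 = 5.430.

z = 5.430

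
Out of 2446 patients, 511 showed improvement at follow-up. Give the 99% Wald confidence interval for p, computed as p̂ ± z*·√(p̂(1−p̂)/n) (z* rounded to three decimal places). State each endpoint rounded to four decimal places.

(0.1877, 0.2301)

The sample proportion is 511/2446 = 0.20891.
SE = √(p̂(1−p̂)/n) = √(0.165268/2446) = 0.008220.
For 99% confidence, z* = 2.576.
Margin of error: 2.576 × 0.008220 = 0.02117.
Interval: 0.20891 ± 0.02117 → (0.1877, 0.2301).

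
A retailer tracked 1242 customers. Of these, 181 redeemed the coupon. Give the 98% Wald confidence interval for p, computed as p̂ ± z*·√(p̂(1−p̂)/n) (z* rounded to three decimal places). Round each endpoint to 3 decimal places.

(0.122, 0.169)

Sample proportion p̂ = 181/1242 = 0.14573.
Standard error of p̂: √(0.124495/1242) = √0.000100237 = 0.010012.
z* = 2.326 at the 98% level.
Margin of error: 2.326 × 0.010012 = 0.02329.
Interval: 0.14573 ± 0.02329 → (0.122, 0.169).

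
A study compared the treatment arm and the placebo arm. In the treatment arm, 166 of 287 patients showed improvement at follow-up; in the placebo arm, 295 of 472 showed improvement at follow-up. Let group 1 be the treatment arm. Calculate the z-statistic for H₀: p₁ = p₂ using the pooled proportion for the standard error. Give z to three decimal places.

z = -1.275

Sample proportions: p̂₁ = 166/287 = 0.57840 and p̂₂ = 295/472 = 0.62500.
Pooling: p̂ = 461/759 = 0.60738.
SE = √[p̂(1−p̂)(1/n₁+1/n₂)] = √[0.60738·0.39262·(1/287+1/472)] ≈ 0.036553.
z = -0.04660/0.036553 = -1.275.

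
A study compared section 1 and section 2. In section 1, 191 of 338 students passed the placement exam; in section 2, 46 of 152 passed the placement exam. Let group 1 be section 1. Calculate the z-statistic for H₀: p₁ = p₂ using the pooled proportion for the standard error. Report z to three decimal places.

z = 5.378

Sample proportions: p̂₁ = 191/338 = 0.56509 and p̂₂ = 46/152 = 0.30263.
Pooled p̂ = (191+46)/(338+152) = 237/490 = 0.48367.
Pooled SE = √[0.2497334·0.00953753] ≈ 0.048804.
z = 0.26246/0.048804 = 5.378.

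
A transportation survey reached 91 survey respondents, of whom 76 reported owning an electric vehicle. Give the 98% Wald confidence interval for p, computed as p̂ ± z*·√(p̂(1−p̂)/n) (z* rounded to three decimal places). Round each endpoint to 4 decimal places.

Sample proportion p̂ = 76/91 = 0.83516.
SE = √(p̂(1−p̂)/n) = √(0.137665/91) = 0.038895.
For 98% confidence, z* = 2.326.
Margin = 2.326·0.038895 = 0.09047.
Interval: 0.83516 ± 0.09047 → (0.7447, 0.9256).

(0.7447, 0.9256)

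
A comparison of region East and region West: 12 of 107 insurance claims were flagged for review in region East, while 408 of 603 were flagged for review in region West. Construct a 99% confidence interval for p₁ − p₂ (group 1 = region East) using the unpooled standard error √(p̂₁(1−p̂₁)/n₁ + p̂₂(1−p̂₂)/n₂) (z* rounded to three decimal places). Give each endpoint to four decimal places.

(-0.6571, -0.4718)

p̂₁ = 0.11215, p̂₂ = 0.67662, so the observed difference is -0.56447.
SE = √(0.000930580 + 0.000362863) = √0.001293443 = 0.035964.
The 99% critical value is z* = 2.576. Margin = 2.576·0.035964 = 0.09264.
Interval: -0.56447 ± 0.09264 → (-0.6571, -0.4718).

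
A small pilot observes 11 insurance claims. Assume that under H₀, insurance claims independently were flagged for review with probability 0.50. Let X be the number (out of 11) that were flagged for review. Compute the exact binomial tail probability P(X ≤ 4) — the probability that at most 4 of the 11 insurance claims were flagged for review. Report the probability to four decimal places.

P = 0.2744

X ~ Binomial(n=11, p=0.50).
P(X ≤ 4) = Σ_{j=0}^{4} C(11,j)·0.50^j·0.50^{11−j}.
= 0.000488 + 0.005371 + 0.026855 + 0.080566 + 0.161133 = 0.2744.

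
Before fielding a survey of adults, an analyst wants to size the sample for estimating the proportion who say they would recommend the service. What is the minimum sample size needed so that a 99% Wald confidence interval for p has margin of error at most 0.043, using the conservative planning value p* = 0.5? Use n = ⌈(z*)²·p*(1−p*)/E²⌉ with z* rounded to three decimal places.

n = 898

For 99% confidence, z* = 2.576.
p*(1−p*) = 0.2500.
(z*)²·p*(1−p*)/E² = 6.635776·0.2500/0.001849 = 897.211.
Rounding up, n = 898.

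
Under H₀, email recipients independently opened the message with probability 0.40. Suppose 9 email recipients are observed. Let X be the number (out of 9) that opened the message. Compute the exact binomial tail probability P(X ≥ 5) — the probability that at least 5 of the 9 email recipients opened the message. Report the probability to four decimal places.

X is binomial with n = 9 and p = 0.40.
P(X ≥ 5) = Σ_{j=5}^{9} C(9,j)·0.40^j·0.60^{9−j}.
= 0.167215 + 0.074318 + 0.021234 + 0.003539 + 0.000262 = 0.2666.

P = 0.2666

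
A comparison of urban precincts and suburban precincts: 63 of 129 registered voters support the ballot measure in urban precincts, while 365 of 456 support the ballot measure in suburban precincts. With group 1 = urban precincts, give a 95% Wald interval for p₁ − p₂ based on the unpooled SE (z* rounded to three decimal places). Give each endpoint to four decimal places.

p̂₁ = 0.48837, p̂₂ = 0.80044, so the observed difference is -0.31207.
Unpooled SE = √(p̂₁(1−p̂₁)/n₁ + p̂₂(1−p̂₂)/n₂) = √(0.001936936 + 0.000350300) = 0.047825.
For 95% confidence, z* = 1.960. Margin of error = 0.09374.
So the interval runs from -0.4058 to -0.2183.

(-0.4058, -0.2183)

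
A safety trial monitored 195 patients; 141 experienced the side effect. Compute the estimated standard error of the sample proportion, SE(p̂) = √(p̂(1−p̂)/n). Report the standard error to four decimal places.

With x = 141 successes in n = 195, p̂ = 0.72308.
p̂(1−p̂) = 0.200235.
SE = √(0.200235/195) = 0.0320.

SE = 0.0320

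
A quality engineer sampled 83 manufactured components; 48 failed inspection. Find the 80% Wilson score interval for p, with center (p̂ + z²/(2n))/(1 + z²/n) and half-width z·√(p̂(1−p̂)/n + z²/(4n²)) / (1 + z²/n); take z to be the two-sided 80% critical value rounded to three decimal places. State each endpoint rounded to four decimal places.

p̂ = 48/83 = 0.57831; z = 1.282, so z² = 1.643524.
Denominator 1 + z²/n = 1 + 1.643524/83 = 1.019801.
Center = (0.57831 + 0.009901)/1.019801 = 0.57679.
Radicand: p̂(1−p̂)/n + z²/(4n²) = 0.002938157 + 0.000059643 = 0.002997800.
Half-width = 1.282·√0.002997800/1.019801 = 0.06883.
So the interval runs from 0.5080 to 0.6456.

(0.5080, 0.6456)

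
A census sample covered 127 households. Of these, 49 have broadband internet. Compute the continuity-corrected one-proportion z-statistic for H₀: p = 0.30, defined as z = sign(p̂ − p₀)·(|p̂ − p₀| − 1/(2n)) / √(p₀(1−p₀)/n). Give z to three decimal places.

With x = 49 successes in n = 127, p̂ = 0.38583. p̂ − p₀ = 0.085827.
Continuity correction 1/(2n) = 1/254 = 0.003937.
Corrected numerator: |0.085827| − 0.003937 = 0.081890.
Null standard error: √(0.30·0.70/127) = √0.001653543 = 0.040664.
z = (+)0.081890/0.040664 = 2.014.

z = 2.014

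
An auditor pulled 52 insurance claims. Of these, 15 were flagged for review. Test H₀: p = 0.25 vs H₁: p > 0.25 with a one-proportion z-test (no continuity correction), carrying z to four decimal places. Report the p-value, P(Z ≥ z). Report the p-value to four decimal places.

The sample proportion is 15/52 = 0.28846.
Null standard error: √(0.25·0.75/52) = √0.003605769 = 0.060048.
z = (p̂ − p₀)/SE = (15/52 − 0.25)/0.060048 ≈ 0.6405.
From the standard normal, P(Z ≥ z) = 0.2609.

p-value = 0.2609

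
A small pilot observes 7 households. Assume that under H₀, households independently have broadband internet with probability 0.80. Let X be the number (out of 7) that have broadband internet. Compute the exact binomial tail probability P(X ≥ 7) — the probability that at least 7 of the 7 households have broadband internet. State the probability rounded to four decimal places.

X is binomial with n = 7 and p = 0.80.
P(X ≥ 7) = C(7,7)·0.80^7·0.20^0.
= 0.209715 = 0.2097.

P = 0.2097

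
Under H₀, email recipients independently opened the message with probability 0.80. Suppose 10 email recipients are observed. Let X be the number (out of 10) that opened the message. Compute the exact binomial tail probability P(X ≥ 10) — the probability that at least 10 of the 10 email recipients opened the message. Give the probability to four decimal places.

P = 0.1074

X ~ Binomial(n=10, p=0.80).
P(X ≥ 10) = C(10,10)·0.80^10·0.20^0.
= 0.107374 = 0.1074.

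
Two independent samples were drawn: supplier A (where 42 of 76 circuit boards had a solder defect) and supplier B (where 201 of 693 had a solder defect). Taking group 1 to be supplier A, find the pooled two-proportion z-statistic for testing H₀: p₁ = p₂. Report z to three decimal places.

Sample proportions: p̂₁ = 42/76 = 0.55263 and p̂₂ = 201/693 = 0.29004.
Pooling: p̂ = 243/769 = 0.31599.
SE = √[p̂(1−p̂)(1/n₁+1/n₂)] = √[0.31599·0.68401·(1/76+1/693)] ≈ 0.056177.
z = (p̂₁ − p̂₂)/SE = (0.55263 − 0.29004)/0.056177 = 0.26259/0.056177 = 4.674.

z = 4.674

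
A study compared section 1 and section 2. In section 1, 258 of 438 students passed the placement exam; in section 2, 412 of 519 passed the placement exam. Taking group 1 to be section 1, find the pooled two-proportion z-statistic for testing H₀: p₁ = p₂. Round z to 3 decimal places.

p̂₁ = 258/438 = 0.58904, p̂₂ = 412/519 = 0.79383.
Pooled p̂ = (258+412)/(438+519) = 670/957 = 0.70010.
Pooled SE = √[0.2099582·0.00420989] ≈ 0.029730.
z = (p̂₁ − p̂₂)/SE = (0.58904 − 0.79383)/0.029730 = -0.20479/0.029730 = -6.888.

z = -6.888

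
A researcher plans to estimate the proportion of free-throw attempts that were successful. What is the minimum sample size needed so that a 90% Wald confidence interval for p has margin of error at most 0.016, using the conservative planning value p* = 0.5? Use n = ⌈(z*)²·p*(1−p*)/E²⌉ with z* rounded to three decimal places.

The 90% critical value is z* = 1.645.
p*(1−p*) = 0.2500.
(z*)²·p*(1−p*)/E² = 2.706025·0.2500/0.000256 = 2642.603.
⌈2642.603⌉ = 2643.

n = 2643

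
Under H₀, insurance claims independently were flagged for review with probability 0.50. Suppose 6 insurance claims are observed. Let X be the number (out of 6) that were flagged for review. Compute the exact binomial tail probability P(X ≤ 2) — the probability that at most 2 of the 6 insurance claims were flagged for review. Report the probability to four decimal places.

P = 0.3438

X is binomial with n = 6 and p = 0.50.
P(X ≤ 2) = C(6,0)·0.50^0·0.50^6 + C(6,1)·0.50^1·0.50^5 + C(6,2)·0.50^2·0.50^4.
= 0.015625 + 0.093750 + 0.234375 = 0.3438.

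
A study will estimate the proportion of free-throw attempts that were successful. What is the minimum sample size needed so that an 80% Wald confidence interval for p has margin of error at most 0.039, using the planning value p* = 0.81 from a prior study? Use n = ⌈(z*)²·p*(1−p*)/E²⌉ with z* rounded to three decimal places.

n = 167

z* = 1.282 at the 80% level.
p*(1−p*) = 0.1539.
Required n before rounding: 1.643524 × 0.1539 / 0.039² = 166.297.
Rounding up, n = 167.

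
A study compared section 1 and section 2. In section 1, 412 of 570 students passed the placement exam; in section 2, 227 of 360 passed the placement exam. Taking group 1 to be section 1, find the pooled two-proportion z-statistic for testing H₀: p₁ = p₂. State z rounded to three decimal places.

Sample proportions: p̂₁ = 412/570 = 0.72281 and p̂₂ = 227/360 = 0.63056.
Pooling: p̂ = 639/930 = 0.68710.
Pooled SE = √[0.2149948·0.00453216] ≈ 0.031215.
z = (p̂₁ − p̂₂)/SE = (0.72281 − 0.63056)/0.031215 = 0.09225/0.031215 = 2.955.

z = 2.955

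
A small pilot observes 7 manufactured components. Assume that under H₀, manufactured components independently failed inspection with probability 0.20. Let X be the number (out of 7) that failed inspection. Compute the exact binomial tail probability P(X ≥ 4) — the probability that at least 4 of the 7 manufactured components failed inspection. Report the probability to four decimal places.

X ~ Binomial(n=7, p=0.20).
P(X ≥ 4) = C(7,4)·0.20^4·0.80^3 + C(7,5)·0.20^5·0.80^2 + C(7,6)·0.20^6·0.80^1 + C(7,7)·0.20^7·0.80^0.
= 0.028672 + 0.004301 + 0.000358 + 0.000013 = 0.0333.

P = 0.0333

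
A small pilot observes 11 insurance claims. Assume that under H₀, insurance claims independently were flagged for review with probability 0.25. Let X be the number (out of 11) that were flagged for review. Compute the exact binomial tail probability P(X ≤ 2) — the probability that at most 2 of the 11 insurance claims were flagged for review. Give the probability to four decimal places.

P = 0.4552

X ~ Binomial(n=11, p=0.25).
P(X ≤ 2) = C(11,0)·0.25^0·0.75^11 + C(11,1)·0.25^1·0.75^10 + C(11,2)·0.25^2·0.75^9.
= 0.042235 + 0.154862 + 0.258104 = 0.4552.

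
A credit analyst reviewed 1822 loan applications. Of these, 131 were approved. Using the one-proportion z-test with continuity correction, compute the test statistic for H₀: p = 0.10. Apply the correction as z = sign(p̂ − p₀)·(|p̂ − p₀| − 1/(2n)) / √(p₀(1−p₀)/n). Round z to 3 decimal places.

Sample proportion p̂ = 131/1822 = 0.07190. p̂ − p₀ = -0.028101.
1/(2n) = 0.000274.
Corrected numerator: |-0.028101| − 0.000274 = 0.027827.
Null standard error: √(0.10·0.90/1822) = √0.000049396 = 0.007028.
z = (−)0.027827/0.007028 = -3.959.

z = -3.959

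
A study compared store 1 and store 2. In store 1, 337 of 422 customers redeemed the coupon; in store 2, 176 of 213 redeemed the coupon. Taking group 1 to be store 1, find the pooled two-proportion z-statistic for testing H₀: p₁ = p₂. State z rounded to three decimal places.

Sample proportions: p̂₁ = 337/422 = 0.79858 and p̂₂ = 176/213 = 0.82629.
Pooling: p̂ = 513/635 = 0.80787.
SE = √[p̂(1−p̂)(1/n₁+1/n₂)] = √[0.80787·0.19213·(1/422+1/213)] ≈ 0.033114.
z = -0.02771/0.033114 = -0.837.

z = -0.837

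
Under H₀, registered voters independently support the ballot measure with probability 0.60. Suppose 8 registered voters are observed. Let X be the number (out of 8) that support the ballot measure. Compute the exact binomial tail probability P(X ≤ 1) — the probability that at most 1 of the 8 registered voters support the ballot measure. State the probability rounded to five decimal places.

P = 0.00852

X is binomial with n = 8 and p = 0.60.
P(X ≤ 1) = C(8,0)·0.60^0·0.40^8 + C(8,1)·0.60^1·0.40^7.
= 0.000655 + 0.007864 = 0.00852.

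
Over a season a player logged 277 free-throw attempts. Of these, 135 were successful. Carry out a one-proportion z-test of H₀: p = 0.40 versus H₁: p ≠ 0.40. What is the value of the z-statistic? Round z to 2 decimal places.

z = 2.97

The sample proportion is 135/277 = 0.48736.
SE₀ = √(0.40·0.60/277) = 0.029435.
z = (p̂ − p₀)/SE = (0.48736 − 0.40)/0.029435 = 2.97.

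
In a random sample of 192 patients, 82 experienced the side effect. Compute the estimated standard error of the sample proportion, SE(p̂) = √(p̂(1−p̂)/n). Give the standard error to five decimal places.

SE = 0.03570

With x = 82 successes in n = 192, p̂ = 0.42708.
p̂(1−p̂) = 0.244683.
SE = √(0.244683/192) = 0.03570.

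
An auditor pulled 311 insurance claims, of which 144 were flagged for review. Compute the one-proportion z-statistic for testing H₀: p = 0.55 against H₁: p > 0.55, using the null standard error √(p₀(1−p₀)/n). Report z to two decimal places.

Sample proportion p̂ = 144/311 = 0.46302.
Null standard error: √(0.55·0.45/311) = √0.000795820 = 0.028210.
z = (p̂ − p₀)/SE = (0.46302 − 0.55)/0.028210 = -3.08.

z = -3.08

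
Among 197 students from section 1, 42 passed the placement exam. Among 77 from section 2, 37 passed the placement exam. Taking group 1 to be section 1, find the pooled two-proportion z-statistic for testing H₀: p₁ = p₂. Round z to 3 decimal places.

z = -4.391

p̂₁ = 42/197 = 0.21320, p̂₂ = 37/77 = 0.48052.
Pooling: p̂ = 79/274 = 0.28832.
SE = √[p̂(1−p̂)(1/n₁+1/n₂)] = √[0.28832·0.71168·(1/197+1/77)] ≈ 0.060880.
z = (p̂₁ − p̂₂)/SE = (0.21320 − 0.48052)/0.060880 = -0.26732/0.060880 = -4.391.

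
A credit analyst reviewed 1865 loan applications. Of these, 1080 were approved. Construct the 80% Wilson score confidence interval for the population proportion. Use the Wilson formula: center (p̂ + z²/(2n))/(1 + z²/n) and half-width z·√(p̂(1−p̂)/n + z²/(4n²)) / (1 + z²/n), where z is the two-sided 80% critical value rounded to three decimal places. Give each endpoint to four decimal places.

p̂ = 1080/1865 = 0.57909; z = 1.282, so z² = 1.643524.
1 + z²/n = 1.000881.
Adjusted center: (0.57909 + z²/(2n))/1.000881 = 0.57902.
Radicand: p̂(1−p̂)/n + z²/(4n²) = 0.000130694 + 0.000000118 = 0.000130812.
Half-width = z·√(radicand)/denom = 1.282·0.011437/1.000881 = 0.01465.
CI: 0.57902 ± 0.01465 = (0.5644, 0.5937).

(0.5644, 0.5937)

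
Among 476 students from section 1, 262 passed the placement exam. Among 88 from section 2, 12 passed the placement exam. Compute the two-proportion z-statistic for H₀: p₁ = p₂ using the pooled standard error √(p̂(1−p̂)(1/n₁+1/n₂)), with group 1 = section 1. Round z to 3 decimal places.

z = 7.140

Sample proportions: p̂₁ = 262/476 = 0.55042 and p̂₂ = 12/88 = 0.13636.
Pooling: p̂ = 274/564 = 0.48582.
SE = √[p̂(1−p̂)(1/n₁+1/n₂)] = √[0.48582·0.51418·(1/476+1/88)] ≈ 0.057995.
z = (p̂₁ − p̂₂)/SE = (0.55042 − 0.13636)/0.057995 = 0.41406/0.057995 = 7.140.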